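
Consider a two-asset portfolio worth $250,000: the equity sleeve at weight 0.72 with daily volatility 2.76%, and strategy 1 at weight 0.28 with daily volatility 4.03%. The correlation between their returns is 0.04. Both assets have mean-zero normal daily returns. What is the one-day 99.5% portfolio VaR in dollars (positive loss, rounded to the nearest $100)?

$15,000

σ_p² = 0.72²·2.76² + 0.28²·4.03² + 2·0.04·0.72·0.28·2.76·4.03 = 5.4016 (%²).
σ_p = √5.4016 = 2.324%.
At 99.5%, z = 2.576.
VaR = 2.576 × 2.324% = 5.987%; on $250,000 that is $14,968.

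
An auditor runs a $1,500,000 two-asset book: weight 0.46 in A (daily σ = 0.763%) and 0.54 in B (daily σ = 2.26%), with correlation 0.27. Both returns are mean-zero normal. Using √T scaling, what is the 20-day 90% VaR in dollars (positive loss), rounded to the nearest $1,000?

$117,000

σ_p = √(0.46²·0.763² + 0.54²·2.26² + 2·0.27·0.46·0.54·0.763·2.26) = 1.358%.
σ_{20d} = 1.358% × √20 = 6.073%.
z(90%) = 1.282.
VaR = 1.282 × 6.073% = 7.786%; on $1,500,000 that is $116,790.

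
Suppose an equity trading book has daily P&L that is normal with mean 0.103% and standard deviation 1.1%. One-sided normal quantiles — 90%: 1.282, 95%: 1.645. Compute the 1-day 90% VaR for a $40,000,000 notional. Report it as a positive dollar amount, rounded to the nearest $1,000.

VaR = −μ + z·σ = −(0.103%) + 1.282 × 1.1% = 1.307%.
On $40,000,000: 0.01307 × $40,000,000 = $522,800.

$523,000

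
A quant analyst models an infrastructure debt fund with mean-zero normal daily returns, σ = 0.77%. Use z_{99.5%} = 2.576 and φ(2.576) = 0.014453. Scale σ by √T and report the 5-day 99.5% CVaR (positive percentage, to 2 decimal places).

σ_{5d} = 0.77% × √5 = 1.722%.
ES multiplier = φ(z)/(1−α) = 0.014453/0.005 = 2.891.
ES = 1.722% × 2.891 = 4.978%.

4.98%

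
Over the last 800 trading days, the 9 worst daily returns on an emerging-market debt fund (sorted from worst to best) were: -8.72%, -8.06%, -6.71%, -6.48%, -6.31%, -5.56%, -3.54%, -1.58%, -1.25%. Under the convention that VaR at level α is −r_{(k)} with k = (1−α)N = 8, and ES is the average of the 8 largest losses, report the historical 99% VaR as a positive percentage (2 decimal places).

k = 8; the 8th lowest return is -1.58%, so VaR = 1.58%.

1.58%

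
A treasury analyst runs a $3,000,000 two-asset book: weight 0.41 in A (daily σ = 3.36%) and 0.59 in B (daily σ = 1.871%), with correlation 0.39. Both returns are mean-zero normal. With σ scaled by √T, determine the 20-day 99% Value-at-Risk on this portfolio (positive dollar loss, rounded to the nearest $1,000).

σ_p = √(0.41²·3.36² + 0.59²·1.871² + 2·0.39·0.41·0.59·3.36·1.871) = 2.074%.
σ_{20d} = 2.074% × √20 = 9.275%.
z(99%) = 2.326.
VaR = 2.326 × 9.275% = 21.574%; on $3,000,000 that is $647,220.

$647,000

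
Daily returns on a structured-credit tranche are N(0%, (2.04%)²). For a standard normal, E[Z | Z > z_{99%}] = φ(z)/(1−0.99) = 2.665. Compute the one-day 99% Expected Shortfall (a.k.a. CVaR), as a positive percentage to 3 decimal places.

ES = 2.04% × 2.665 = 5.437%.

5.437%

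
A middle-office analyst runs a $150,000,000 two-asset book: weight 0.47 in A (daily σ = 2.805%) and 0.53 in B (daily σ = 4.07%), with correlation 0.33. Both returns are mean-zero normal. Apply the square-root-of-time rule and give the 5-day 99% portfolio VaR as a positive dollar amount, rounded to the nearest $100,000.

σ_p = √(0.47²·2.805² + 0.53²·4.07² + 2·0.33·0.47·0.53·2.805·4.07) = 2.875%.
σ_{5d} = 2.875% × √5 = 6.429%.
z(99%) = 2.326.
VaR = 2.326 × 6.429% = 14.954%; on $150,000,000 that is $22,431,000.

$22,400,000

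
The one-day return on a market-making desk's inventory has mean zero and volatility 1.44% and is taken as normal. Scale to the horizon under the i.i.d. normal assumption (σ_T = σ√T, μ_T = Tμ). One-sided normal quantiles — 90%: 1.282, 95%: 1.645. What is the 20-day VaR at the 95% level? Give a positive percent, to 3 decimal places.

σ_{20d} = 1.44% × √20 = 6.440%.
VaR = 1.645 × 6.440% = 10.594%.

10.594%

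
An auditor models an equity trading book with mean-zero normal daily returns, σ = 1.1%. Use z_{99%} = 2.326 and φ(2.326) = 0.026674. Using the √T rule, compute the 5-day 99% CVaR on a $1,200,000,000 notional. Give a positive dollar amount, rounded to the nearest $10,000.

σ_{5d} = 1.1% × √5 = 2.460%.
ES multiplier = φ(z)/(1−α) = 0.026674/0.01 = 2.667.
ES = 2.460% × 2.667 = 6.561%; on $1,200,000,000: $78,732,000.

$78,730,000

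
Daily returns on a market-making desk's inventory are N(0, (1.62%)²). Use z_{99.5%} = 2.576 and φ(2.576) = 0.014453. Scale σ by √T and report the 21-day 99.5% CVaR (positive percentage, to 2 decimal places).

21.46%

σ_{21d} = 1.62% × √21 = 7.424%.
ES multiplier = φ(z)/(1−α) = 0.014453/0.005 = 2.891.
ES = 7.424% × 2.891 = 21.463%.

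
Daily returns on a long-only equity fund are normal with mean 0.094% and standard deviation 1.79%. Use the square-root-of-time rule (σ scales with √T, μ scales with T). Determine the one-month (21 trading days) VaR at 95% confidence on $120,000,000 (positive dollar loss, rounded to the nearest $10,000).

At 95%, z = 1.645.
σ_{21d} = 1.79% × √21 = 8.203%; μ_{21d} = 21 × 0.094% = 1.974%.
VaR = −(1.974%) + 1.645 × 8.203% = 11.520%.
On $120,000,000: 0.11520 × $120,000,000 = $13,824,000.

$13,820,000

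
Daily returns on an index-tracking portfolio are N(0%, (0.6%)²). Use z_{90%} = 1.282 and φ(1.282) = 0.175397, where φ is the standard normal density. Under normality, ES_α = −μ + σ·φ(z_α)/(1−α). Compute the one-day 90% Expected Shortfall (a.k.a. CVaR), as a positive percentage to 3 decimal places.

1.052%

Tail multiplier: φ(z)/(1−α) = 0.175397 / 0.1 = 1.754.
ES = 0.6% × 1.754 = 1.052%.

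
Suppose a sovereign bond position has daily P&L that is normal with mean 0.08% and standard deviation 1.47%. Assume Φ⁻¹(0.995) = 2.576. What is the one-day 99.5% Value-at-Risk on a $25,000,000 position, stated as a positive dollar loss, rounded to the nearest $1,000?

VaR = −μ + z·σ = −(0.08%) + 2.576 × 1.47% = 3.707%.
On $25,000,000: 0.03707 × $25,000,000 = $926,750.

$927,000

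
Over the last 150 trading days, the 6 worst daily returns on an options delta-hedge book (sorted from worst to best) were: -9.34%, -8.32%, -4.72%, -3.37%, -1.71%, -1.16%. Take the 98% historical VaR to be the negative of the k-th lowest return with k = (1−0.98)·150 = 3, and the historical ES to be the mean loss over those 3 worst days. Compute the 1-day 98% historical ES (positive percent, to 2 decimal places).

The 3 worst returns sum to -22.38%.
ES = −(-22.38%) / 3 = 7.46%.

7.46%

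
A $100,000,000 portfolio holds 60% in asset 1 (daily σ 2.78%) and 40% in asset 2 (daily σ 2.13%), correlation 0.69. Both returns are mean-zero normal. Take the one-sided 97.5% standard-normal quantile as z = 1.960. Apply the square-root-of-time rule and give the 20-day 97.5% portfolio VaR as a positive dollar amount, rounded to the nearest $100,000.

σ_p = √(0.6²·2.78² + 0.4²·2.13² + 2·0.69·0.6·0.4·2.78·2.13) = 2.339%.
σ_{20d} = 2.339% × √20 = 10.460%.
VaR = 1.960 × 10.460% = 20.502%; on $100,000,000 that is $20,502,000.

$20,500,000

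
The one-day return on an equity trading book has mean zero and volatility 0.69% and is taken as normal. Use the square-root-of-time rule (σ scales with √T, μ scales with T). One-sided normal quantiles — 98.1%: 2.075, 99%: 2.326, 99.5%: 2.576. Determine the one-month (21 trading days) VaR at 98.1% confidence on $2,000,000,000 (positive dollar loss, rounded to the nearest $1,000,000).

$131,000,000

σ_{21d} = 0.69% × √21 = 3.162%.
VaR = 2.075 × 3.162% = 6.561%.
On $2,000,000,000: 0.06561 × $2,000,000,000 = $131,220,000.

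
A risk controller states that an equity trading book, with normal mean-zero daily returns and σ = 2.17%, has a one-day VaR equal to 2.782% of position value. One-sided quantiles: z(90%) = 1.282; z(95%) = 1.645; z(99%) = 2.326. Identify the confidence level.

90%

Implied z = VaR/σ = 2.782 / 2.17 = 1.282.
This matches z(90%) = 1.282.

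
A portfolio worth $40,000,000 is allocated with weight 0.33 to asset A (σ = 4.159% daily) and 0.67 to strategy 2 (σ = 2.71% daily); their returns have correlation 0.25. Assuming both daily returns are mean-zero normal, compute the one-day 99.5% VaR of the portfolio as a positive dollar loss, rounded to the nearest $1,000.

$2,612,000

σ_p² = 0.33²·4.159² + 0.67²·2.71² + 2·0.25·0.33·0.67·4.159·2.71 = 6.4264 (%²).
σ_p = √6.4264 = 2.535%.
At 99.5%, z = 2.576.
VaR = 2.576 × 2.535% = 6.530%; on $40,000,000 that is $2,612,000.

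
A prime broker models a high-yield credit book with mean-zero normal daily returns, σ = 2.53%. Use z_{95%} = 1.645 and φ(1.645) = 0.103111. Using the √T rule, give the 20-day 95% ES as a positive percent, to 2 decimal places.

σ_{20d} = 2.53% × √20 = 11.315%.
ES multiplier = φ(z)/(1−α) = 0.103111/0.05 = 2.062.
ES = 11.315% × 2.062 = 23.332%.

23.33%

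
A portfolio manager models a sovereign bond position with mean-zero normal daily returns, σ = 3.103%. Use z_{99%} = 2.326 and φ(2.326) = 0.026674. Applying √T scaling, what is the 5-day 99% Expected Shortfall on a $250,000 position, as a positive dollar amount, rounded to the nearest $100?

σ_{5d} = 3.103% × √5 = 6.939%.
ES multiplier = φ(z)/(1−α) = 0.026674/0.01 = 2.667.
ES = 6.939% × 2.667 = 18.506%; on $250,000: $46,265.

$46,300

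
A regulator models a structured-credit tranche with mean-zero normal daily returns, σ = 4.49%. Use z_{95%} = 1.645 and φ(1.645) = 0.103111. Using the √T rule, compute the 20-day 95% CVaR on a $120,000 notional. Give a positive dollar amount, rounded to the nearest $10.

$49,690

σ_{20d} = 4.49% × √20 = 20.080%.
ES multiplier = φ(z)/(1−α) = 0.103111/0.05 = 2.062.
ES = 20.080% × 2.062 = 41.405%; on $120,000: $49,686.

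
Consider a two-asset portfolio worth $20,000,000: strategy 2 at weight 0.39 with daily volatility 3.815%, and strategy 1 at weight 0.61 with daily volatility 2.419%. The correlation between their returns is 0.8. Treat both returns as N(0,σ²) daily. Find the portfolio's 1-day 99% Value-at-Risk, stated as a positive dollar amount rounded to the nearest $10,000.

σ_p² = 0.39²·3.815² + 0.61²·2.419² + 2·0.8·0.39·0.61·3.815·2.419 = 7.9038 (%²).
σ_p = √7.9038 = 2.811%.
At 99%, z = 2.326.
VaR = 2.326 × 2.811% = 6.538%; on $20,000,000 that is $1,307,600.

$1,310,000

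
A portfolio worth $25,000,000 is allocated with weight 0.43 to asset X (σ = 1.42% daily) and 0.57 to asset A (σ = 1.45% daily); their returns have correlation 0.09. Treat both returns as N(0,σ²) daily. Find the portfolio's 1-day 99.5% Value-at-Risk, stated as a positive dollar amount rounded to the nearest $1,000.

σ_p² = 0.43²·1.42² + 0.57²·1.45² + 2·0.09·0.43·0.57·1.42·1.45 = 1.1468 (%²).
σ_p = √1.1468 = 1.071%.
At 99.5%, z = 2.576.
VaR = 2.576 × 1.071% = 2.759%; on $25,000,000 that is $689,750.

$690,000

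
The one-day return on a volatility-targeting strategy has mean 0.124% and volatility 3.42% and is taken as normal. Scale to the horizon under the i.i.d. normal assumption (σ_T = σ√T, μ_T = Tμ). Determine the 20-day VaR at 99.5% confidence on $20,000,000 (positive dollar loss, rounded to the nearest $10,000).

At 99.5%, z = 2.576.
σ_{20d} = 3.42% × √20 = 15.295%; μ_{20d} = 20 × 0.124% = 2.480%.
VaR = −(2.480%) + 2.576 × 15.295% = 36.920%.
On $20,000,000: 0.36920 × $20,000,000 = $7,384,000.

$7,380,000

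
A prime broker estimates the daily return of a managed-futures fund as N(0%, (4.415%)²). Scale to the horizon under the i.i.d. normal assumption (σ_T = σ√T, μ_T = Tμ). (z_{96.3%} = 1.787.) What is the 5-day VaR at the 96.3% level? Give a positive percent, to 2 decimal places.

17.64%

σ_{5d} = 4.415% × √5 = 9.872%.
VaR = 1.787 × 9.872% = 17.641%.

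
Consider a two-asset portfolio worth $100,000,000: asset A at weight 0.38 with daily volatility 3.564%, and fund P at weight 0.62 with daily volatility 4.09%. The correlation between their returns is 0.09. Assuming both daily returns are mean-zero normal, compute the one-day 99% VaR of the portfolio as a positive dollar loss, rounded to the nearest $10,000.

σ_p² = 0.38²·3.564² + 0.62²·4.09² + 2·0.09·0.38·0.62·3.564·4.09 = 8.8826 (%²).
σ_p = √8.8826 = 2.980%.
At 99%, z = 2.326.
VaR = 2.326 × 2.980% = 6.931%; on $100,000,000 that is $6,931,000.

$6,930,000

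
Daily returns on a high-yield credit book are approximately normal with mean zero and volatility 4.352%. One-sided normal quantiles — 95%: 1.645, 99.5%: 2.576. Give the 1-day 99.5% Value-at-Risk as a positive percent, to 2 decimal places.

11.21%

VaR = z·σ = 2.576 × 4.352% = 11.211%.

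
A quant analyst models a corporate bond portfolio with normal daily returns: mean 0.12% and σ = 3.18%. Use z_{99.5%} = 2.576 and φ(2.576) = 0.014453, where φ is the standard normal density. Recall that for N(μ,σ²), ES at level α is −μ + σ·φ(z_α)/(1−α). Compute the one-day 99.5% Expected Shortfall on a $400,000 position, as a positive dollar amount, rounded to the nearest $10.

$36,290

Tail multiplier: φ(z)/(1−α) = 0.014453 / 0.005 = 2.891.
ES = −(0.12%) + 3.18% × 2.891 = 9.073%.
On $400,000: 0.09073 × $400,000 = $36,292.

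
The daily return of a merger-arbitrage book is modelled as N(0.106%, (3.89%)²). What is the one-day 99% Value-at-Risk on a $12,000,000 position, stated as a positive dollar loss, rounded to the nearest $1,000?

$1,073,000

At 99% one-sided, z = 2.326.
VaR = −μ + z·σ = −(0.106%) + 2.326 × 3.89% = 8.942%.
On $12,000,000: 0.08942 × $12,000,000 = $1,073,040.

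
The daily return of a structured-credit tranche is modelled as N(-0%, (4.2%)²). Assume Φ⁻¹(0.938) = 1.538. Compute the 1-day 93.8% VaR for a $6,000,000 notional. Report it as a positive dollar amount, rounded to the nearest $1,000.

$388,000

VaR = z·σ = 1.538 × 4.2% = 6.460%.
On $6,000,000: 0.06460 × $6,000,000 = $387,600.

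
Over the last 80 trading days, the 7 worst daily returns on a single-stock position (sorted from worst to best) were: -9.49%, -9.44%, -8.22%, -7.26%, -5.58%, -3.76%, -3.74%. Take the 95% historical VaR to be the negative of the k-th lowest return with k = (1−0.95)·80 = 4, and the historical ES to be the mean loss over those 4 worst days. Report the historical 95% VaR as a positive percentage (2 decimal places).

7.26%

k = 4; the 4th lowest return is -7.26%, so VaR = 7.26%.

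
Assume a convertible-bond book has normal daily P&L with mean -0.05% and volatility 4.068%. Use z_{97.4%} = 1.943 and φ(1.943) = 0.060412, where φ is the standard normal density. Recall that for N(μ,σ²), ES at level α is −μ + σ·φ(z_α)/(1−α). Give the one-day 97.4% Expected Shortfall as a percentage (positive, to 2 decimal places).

Tail multiplier: φ(z)/(1−α) = 0.060412 / 0.026 = 2.324.
ES = −(-0.05%) + 4.068% × 2.324 = 9.504%.

9.50%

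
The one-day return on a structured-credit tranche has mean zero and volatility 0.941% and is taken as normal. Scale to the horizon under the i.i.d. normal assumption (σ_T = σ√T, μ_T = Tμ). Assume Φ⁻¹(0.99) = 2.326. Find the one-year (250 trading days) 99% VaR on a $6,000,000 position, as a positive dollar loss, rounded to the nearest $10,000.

σ_{250d} = 0.941% × √250 = 14.879%.
VaR = 2.326 × 14.879% = 34.609%.
On $6,000,000: 0.34609 × $6,000,000 = $2,076,540.

$2,080,000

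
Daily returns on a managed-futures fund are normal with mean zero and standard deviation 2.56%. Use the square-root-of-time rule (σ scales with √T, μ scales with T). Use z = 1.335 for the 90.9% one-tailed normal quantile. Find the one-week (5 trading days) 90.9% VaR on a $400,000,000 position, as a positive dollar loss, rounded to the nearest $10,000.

σ_{5d} = 2.56% × √5 = 5.724%.
VaR = 1.335 × 5.724% = 7.642%.
On $400,000,000: 0.07642 × $400,000,000 = $30,568,000.

$30,570,000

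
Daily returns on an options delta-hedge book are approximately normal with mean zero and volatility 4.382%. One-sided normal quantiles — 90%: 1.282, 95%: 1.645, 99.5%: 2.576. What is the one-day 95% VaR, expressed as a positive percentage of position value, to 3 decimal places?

VaR = z·σ = 1.645 × 4.382% = 7.208%.

7.208%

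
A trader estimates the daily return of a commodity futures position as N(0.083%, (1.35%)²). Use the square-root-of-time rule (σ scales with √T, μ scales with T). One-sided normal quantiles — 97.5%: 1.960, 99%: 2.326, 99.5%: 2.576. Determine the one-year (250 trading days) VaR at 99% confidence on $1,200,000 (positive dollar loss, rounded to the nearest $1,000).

$347,000

σ_{250d} = 1.35% × √250 = 21.345%; μ_{250d} = 250 × 0.083% = 20.750%.
VaR = −(20.750%) + 2.326 × 21.345% = 28.898%.
On $1,200,000: 0.28898 × $1,200,000 = $346,776.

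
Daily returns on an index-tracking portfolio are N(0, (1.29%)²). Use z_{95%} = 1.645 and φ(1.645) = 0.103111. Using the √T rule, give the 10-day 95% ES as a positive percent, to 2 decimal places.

σ_{10d} = 1.29% × √10 = 4.079%.
ES multiplier = φ(z)/(1−α) = 0.103111/0.05 = 2.062.
ES = 4.079% × 2.062 = 8.411%.

8.41%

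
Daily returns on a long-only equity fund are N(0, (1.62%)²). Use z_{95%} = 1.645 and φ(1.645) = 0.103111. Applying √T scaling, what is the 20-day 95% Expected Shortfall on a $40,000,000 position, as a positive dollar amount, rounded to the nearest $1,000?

$5,976,000

σ_{20d} = 1.62% × √20 = 7.245%.
ES multiplier = φ(z)/(1−α) = 0.103111/0.05 = 2.062.
ES = 7.245% × 2.062 = 14.939%; on $40,000,000: $5,975,600.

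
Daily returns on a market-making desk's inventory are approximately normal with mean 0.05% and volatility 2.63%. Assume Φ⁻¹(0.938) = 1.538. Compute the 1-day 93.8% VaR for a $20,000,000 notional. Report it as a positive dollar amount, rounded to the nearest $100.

VaR = −μ + z·σ = −(0.05%) + 1.538 × 2.63% = 3.995%.
On $20,000,000: 0.03995 × $20,000,000 = $799,000.

$799,000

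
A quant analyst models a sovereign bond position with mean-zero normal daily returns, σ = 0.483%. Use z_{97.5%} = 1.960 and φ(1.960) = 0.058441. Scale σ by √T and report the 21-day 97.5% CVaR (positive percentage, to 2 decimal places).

5.17%

σ_{21d} = 0.483% × √21 = 2.213%.
ES multiplier = φ(z)/(1−α) = 0.058441/0.025 = 2.338.
ES = 2.213% × 2.338 = 5.174%.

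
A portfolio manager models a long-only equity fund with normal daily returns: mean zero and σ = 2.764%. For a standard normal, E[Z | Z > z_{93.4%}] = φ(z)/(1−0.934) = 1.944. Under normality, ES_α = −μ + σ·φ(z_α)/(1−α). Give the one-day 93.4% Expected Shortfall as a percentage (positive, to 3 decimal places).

5.373%

ES = 2.764% × 1.944 = 5.373%.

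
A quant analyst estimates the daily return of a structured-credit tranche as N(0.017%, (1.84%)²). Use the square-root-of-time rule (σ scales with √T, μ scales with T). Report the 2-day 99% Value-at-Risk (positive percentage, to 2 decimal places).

At 99%, z = 2.326.
σ_{2d} = 1.84% × √2 = 2.602%; μ_{2d} = 2 × 0.017% = 0.034%.
VaR = −(0.034%) + 2.326 × 2.602% = 6.018%.

6.02%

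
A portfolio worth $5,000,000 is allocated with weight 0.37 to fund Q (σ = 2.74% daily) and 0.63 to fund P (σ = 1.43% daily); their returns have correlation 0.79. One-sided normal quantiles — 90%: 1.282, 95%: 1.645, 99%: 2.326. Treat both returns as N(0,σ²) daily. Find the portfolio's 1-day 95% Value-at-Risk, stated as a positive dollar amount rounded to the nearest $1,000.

$149,000

σ_p² = 0.37²·2.74² + 0.63²·1.43² + 2·0.79·0.37·0.63·2.74·1.43 = 3.2825 (%²).
σ_p = √3.2825 = 1.812%.
VaR = 1.645 × 1.812% = 2.981%; on $5,000,000 that is $149,050.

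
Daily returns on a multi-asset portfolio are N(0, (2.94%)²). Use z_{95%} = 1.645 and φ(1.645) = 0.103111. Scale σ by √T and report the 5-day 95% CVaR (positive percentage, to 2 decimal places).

13.56%

σ_{5d} = 2.94% × √5 = 6.574%.
ES multiplier = φ(z)/(1−α) = 0.103111/0.05 = 2.062.
ES = 6.574% × 2.062 = 13.556%.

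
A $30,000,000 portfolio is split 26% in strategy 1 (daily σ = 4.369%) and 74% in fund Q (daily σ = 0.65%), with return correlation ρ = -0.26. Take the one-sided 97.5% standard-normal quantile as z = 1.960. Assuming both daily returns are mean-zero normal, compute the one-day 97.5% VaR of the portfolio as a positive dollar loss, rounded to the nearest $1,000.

σ_p² = 0.26²·4.369² + 0.74²·0.65² + 2·-0.26·0.26·0.74·4.369·0.65 = 1.2376 (%²).
σ_p = √1.2376 = 1.112%.
VaR = 1.960 × 1.112% = 2.180%; on $30,000,000 that is $654,000.

$654,000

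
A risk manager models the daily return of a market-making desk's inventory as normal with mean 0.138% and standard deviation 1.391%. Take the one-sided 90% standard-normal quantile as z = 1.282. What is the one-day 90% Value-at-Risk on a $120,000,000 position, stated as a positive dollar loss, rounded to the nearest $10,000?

VaR = −μ + z·σ = −(0.138%) + 1.282 × 1.391% = 1.645%.
On $120,000,000: 0.01645 × $120,000,000 = $1,974,000.

$1,970,000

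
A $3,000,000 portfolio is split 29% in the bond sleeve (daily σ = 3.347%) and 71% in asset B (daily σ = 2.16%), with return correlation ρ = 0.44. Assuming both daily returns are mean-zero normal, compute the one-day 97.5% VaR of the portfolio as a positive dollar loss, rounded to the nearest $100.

$126,200

σ_p² = 0.29²·3.347² + 0.71²·2.16² + 2·0.44·0.29·0.71·3.347·2.16 = 4.6040 (%²).
σ_p = √4.6040 = 2.146%.
At 97.5%, z = 1.960.
VaR = 1.960 × 2.146% = 4.206%; on $3,000,000 that is $126,180.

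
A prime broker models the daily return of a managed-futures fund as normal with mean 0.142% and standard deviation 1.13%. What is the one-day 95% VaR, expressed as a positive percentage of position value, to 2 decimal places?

1.72%

At 95% one-sided, z = 1.645.
VaR = −μ + z·σ = −(0.142%) + 1.645 × 1.13% = 1.717%.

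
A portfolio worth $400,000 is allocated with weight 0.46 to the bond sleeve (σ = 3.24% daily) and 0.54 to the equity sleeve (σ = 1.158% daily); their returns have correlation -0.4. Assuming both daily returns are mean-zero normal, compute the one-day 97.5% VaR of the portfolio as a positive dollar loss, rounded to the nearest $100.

$10,700

σ_p² = 0.46²·3.24² + 0.54²·1.158² + 2·-0.4·0.46·0.54·3.24·1.158 = 1.8667 (%²).
σ_p = √1.8667 = 1.366%.
At 97.5%, z = 1.960.
VaR = 1.960 × 1.366% = 2.677%; on $400,000 that is $10,708.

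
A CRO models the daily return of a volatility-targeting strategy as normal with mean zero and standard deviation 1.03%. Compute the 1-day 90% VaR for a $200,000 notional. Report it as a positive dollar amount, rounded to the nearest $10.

At 90% one-sided, z = 1.282.
VaR = z·σ = 1.282 × 1.03% = 1.320%.
On $200,000: 0.01320 × $200,000 = $2,640.

$2,640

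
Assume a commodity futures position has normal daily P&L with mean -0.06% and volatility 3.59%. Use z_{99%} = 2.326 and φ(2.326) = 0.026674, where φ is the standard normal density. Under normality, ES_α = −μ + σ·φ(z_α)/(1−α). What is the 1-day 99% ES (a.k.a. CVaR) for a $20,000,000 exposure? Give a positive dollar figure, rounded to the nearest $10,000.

Tail multiplier: φ(z)/(1−α) = 0.026674 / 0.01 = 2.667.
ES = −(-0.06%) + 3.59% × 2.667 = 9.635%.
On $20,000,000: 0.09635 × $20,000,000 = $1,927,000.

$1,930,000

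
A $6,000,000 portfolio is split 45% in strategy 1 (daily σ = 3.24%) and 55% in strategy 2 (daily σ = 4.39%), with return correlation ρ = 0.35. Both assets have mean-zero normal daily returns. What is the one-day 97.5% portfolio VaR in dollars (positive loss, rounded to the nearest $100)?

$379,600

σ_p² = 0.45²·3.24² + 0.55²·4.39² + 2·0.35·0.45·0.55·3.24·4.39 = 10.4198 (%²).
σ_p = √10.4198 = 3.228%.
At 97.5%, z = 1.960.
VaR = 1.960 × 3.228% = 6.327%; on $6,000,000 that is $379,620.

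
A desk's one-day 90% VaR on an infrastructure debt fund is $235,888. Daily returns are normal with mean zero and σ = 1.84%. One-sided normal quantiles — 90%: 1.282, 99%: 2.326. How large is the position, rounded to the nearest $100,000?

VaR as a fraction of value: z·σ = 1.282 × 1.84% = 2.35888%.
Position = $235,888 / 0.0235888 = $10,000,000.

$10,000,000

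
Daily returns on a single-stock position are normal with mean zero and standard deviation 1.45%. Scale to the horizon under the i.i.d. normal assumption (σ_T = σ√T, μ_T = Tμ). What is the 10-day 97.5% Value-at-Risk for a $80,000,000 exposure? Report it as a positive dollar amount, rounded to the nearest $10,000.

$7,190,000

At 97.5%, z = 1.960.
σ_{10d} = 1.45% × √10 = 4.585%.
VaR = 1.960 × 4.585% = 8.987%.
On $80,000,000: 0.08987 × $80,000,000 = $7,189,600.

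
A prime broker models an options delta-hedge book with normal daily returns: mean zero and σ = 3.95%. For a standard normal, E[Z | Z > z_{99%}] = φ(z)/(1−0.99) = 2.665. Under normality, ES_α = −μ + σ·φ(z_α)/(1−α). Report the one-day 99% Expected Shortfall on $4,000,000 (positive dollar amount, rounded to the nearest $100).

ES = 3.95% × 2.665 = 10.527%.
On $4,000,000: 0.10527 × $4,000,000 = $421,080.

$421,100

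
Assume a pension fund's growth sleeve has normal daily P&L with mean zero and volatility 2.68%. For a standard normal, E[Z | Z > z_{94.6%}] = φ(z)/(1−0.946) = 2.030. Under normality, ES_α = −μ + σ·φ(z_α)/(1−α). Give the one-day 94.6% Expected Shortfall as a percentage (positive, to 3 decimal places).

ES = 2.68% × 2.030 = 5.440%.

5.440%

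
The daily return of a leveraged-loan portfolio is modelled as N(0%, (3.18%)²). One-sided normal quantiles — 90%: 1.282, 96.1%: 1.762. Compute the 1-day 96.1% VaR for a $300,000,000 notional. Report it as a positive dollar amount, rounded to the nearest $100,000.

$16,800,000

VaR = z·σ = 1.762 × 3.18% = 5.603%.
On $300,000,000: 0.05603 × $300,000,000 = $16,809,000.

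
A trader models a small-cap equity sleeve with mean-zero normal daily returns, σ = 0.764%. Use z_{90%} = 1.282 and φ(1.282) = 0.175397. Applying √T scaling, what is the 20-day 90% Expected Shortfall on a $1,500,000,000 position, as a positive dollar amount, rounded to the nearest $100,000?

$89,900,000

σ_{20d} = 0.764% × √20 = 3.417%.
ES multiplier = φ(z)/(1−α) = 0.175397/0.1 = 1.754.
ES = 3.417% × 1.754 = 5.993%; on $1,500,000,000: $89,895,000.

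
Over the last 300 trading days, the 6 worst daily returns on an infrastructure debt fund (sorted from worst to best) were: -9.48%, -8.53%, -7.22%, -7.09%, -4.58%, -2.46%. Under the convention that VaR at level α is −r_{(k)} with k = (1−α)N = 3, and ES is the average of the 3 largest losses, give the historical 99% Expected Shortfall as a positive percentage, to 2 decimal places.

8.41%

The 3 worst returns sum to -25.23%.
ES = −(-25.23%) / 3 = 8.41%.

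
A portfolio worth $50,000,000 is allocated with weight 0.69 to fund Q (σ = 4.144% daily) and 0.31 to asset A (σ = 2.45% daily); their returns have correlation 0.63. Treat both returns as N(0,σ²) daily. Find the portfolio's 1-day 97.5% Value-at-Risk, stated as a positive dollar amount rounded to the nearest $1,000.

$3,322,000

σ_p² = 0.69²·4.144² + 0.31²·2.45² + 2·0.63·0.69·0.31·4.144·2.45 = 11.4891 (%²).
σ_p = √11.4891 = 3.390%.
At 97.5%, z = 1.960.
VaR = 1.960 × 3.390% = 6.644%; on $50,000,000 that is $3,322,000.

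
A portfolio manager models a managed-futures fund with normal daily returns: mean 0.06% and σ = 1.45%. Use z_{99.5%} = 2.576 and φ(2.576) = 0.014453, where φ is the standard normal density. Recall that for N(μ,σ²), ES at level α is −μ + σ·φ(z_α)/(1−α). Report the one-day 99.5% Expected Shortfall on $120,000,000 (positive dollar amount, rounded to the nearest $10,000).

Tail multiplier: φ(z)/(1−α) = 0.014453 / 0.005 = 2.891.
ES = −(0.06%) + 1.45% × 2.891 = 4.132%.
On $120,000,000: 0.04132 × $120,000,000 = $4,958,400.

$4,960,000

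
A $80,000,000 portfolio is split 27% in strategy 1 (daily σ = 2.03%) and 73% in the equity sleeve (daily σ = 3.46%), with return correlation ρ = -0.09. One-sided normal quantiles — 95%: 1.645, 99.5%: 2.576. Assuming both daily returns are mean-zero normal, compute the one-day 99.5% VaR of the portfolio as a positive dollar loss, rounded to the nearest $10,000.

σ_p² = 0.27²·2.03² + 0.73²·3.46² + 2·-0.09·0.27·0.73·2.03·3.46 = 6.4309 (%²).
σ_p = √6.4309 = 2.536%.
VaR = 2.576 × 2.536% = 6.533%; on $80,000,000 that is $5,226,400.

$5,230,000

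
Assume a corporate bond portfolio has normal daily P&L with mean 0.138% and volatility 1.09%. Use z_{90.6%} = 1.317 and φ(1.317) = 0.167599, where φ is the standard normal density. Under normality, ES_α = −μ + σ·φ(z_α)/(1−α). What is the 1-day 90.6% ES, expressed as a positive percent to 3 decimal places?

1.805%

Tail multiplier: φ(z)/(1−α) = 0.167599 / 0.094 = 1.783.
ES = −(0.138%) + 1.09% × 1.783 = 1.805%.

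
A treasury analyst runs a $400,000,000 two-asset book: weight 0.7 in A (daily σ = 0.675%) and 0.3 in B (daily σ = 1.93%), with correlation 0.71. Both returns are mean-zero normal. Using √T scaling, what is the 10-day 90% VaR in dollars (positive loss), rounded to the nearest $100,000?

σ_p = √(0.7²·0.675² + 0.3²·1.93² + 2·0.71·0.7·0.3·0.675·1.93) = 0.973%.
σ_{10d} = 0.973% × √10 = 3.077%.
z(90%) = 1.282.
VaR = 1.282 × 3.077% = 3.945%; on $400,000,000 that is $15,780,000.

$15,800,000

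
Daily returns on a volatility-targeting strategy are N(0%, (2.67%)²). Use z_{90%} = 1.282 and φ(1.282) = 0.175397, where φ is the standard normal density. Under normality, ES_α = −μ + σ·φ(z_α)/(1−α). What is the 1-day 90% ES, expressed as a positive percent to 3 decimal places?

Tail multiplier: φ(z)/(1−α) = 0.175397 / 0.1 = 1.754.
ES = 2.67% × 1.754 = 4.683%.

4.683%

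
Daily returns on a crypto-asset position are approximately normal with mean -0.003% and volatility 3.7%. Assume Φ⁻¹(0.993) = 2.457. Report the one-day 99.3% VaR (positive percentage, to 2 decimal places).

9.09%

VaR = −μ + z·σ = −(-0.003%) + 2.457 × 3.7% = 9.094%.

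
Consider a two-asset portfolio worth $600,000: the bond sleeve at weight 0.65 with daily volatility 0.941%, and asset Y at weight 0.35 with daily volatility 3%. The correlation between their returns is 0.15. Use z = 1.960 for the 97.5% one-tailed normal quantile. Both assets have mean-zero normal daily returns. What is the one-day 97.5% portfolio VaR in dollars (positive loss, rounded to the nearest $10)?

σ_p² = 0.65²·0.941² + 0.35²·3² + 2·0.15·0.65·0.35·0.941·3 = 1.6693 (%²).
σ_p = √1.6693 = 1.292%.
VaR = 1.960 × 1.292% = 2.532%; on $600,000 that is $15,192.

$15,190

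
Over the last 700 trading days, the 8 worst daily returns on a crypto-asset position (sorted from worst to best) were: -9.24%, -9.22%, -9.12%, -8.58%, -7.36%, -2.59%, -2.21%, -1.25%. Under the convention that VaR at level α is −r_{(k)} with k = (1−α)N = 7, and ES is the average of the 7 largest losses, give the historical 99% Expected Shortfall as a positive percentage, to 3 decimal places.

6.903%

The 7 worst returns sum to -48.32%.
ES = −(-48.32%) / 7 = 6.9028…% ≈ 6.903%.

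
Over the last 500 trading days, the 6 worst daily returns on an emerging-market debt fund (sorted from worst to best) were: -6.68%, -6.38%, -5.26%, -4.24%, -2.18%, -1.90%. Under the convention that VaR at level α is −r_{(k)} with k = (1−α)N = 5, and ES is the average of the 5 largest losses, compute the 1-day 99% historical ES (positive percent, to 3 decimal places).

The 5 worst returns sum to -24.74%.
ES = −(-24.74%) / 5 = 4.948%.

4.948%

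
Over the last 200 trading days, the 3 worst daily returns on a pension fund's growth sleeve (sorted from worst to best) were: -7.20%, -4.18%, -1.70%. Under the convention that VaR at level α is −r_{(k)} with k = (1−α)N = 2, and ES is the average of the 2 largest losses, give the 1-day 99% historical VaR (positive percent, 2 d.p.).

4.18%

k = 2; the 2nd lowest return is -4.18%, so VaR = 4.18%.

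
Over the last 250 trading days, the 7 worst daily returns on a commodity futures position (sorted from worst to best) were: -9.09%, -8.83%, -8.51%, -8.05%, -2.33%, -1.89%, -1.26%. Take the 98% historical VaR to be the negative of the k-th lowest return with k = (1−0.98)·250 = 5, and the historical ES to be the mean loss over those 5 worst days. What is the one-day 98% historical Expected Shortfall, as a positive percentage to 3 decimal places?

The 5 worst returns sum to -36.81%.
ES = −(-36.81%) / 5 = 7.362%.

7.362%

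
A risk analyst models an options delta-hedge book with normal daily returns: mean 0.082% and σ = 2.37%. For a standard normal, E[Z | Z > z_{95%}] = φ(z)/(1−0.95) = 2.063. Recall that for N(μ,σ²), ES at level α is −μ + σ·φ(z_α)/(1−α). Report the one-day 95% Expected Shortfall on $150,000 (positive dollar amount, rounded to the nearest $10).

$7,210

ES = −(0.082%) + 2.37% × 2.063 = 4.807%.
On $150,000: 0.04807 × $150,000 = $7,210.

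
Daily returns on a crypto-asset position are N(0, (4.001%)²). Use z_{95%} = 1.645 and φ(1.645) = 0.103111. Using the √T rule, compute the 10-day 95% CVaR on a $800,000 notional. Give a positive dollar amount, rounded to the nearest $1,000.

$209,000

σ_{10d} = 4.001% × √10 = 12.652%.
ES multiplier = φ(z)/(1−α) = 0.103111/0.05 = 2.062.
ES = 12.652% × 2.062 = 26.088%; on $800,000: $208,704.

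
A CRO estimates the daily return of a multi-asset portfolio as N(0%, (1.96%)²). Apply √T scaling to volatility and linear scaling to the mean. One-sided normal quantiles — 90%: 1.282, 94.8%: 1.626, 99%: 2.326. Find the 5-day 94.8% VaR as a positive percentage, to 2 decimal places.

7.13%

σ_{5d} = 1.96% × √5 = 4.383%.
VaR = 1.626 × 4.383% = 7.127%.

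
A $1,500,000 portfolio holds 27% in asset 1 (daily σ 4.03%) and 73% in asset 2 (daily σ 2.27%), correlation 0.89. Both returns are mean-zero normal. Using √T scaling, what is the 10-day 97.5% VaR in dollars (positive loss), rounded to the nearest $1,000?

$248,000

σ_p = √(0.27²·4.03² + 0.73²·2.27² + 2·0.89·0.27·0.73·4.03·2.27) = 2.672%.
σ_{10d} = 2.672% × √10 = 8.450%.
z(97.5%) = 1.960.
VaR = 1.960 × 8.450% = 16.562%; on $1,500,000 that is $248,430.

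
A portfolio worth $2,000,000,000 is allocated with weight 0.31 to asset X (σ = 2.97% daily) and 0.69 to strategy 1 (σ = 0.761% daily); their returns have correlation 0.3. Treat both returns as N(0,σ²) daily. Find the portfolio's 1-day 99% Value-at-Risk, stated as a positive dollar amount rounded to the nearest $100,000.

$55,300,000

σ_p² = 0.31²·2.97² + 0.69²·0.761² + 2·0.3·0.31·0.69·2.97·0.761 = 1.4135 (%²).
σ_p = √1.4135 = 1.189%.
At 99%, z = 2.326.
VaR = 2.326 × 1.189% = 2.766%; on $2,000,000,000 that is $55,320,000.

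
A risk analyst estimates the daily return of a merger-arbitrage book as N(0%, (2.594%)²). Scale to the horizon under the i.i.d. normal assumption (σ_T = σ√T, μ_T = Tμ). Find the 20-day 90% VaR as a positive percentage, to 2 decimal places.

At 90%, z = 1.282.
σ_{20d} = 2.594% × √20 = 11.601%.
VaR = 1.282 × 11.601% = 14.872%.

14.87%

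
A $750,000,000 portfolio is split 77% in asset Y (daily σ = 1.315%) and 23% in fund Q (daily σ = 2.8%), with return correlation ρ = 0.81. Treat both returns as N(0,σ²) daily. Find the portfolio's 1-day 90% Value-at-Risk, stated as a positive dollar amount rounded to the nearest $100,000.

σ_p² = 0.77²·1.315² + 0.23²·2.8² + 2·0.81·0.77·0.23·1.315·2.8 = 2.4964 (%²).
σ_p = √2.4964 = 1.580%.
At 90%, z = 1.282.
VaR = 1.282 × 1.580% = 2.026%; on $750,000,000 that is $15,195,000.

$15,200,000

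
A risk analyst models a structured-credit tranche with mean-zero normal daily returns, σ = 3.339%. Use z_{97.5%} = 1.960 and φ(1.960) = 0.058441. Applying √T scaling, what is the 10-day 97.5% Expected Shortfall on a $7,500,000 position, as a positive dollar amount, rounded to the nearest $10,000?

σ_{10d} = 3.339% × √10 = 10.559%.
ES multiplier = φ(z)/(1−α) = 0.058441/0.025 = 2.338.
ES = 10.559% × 2.338 = 24.687%; on $7,500,000: $1,851,525.

$1,850,000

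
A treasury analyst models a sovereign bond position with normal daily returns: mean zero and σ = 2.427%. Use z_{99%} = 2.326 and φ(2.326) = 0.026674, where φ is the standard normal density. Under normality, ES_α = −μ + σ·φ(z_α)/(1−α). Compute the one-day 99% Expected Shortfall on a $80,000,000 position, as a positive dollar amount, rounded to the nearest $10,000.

Tail multiplier: φ(z)/(1−α) = 0.026674 / 0.01 = 2.667.
ES = 2.427% × 2.667 = 6.473%.
On $80,000,000: 0.06473 × $80,000,000 = $5,178,400.

$5,180,000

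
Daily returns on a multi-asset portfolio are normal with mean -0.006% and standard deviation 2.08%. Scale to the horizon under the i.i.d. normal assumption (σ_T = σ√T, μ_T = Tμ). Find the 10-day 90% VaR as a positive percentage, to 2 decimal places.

At 90%, z = 1.282.
σ_{10d} = 2.08% × √10 = 6.578%; μ_{10d} = 10 × -0.006% = -0.060%.
VaR = −(-0.060%) + 1.282 × 6.578% = 8.493%.

8.49%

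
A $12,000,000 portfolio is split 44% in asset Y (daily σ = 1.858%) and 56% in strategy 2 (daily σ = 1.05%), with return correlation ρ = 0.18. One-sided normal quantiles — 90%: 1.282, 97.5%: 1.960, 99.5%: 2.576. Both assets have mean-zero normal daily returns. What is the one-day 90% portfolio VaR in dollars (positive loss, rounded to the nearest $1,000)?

$168,000

σ_p² = 0.44²·1.858² + 0.56²·1.05² + 2·0.18·0.44·0.56·1.858·1.05 = 1.1871 (%²).
σ_p = √1.1871 = 1.090%.
VaR = 1.282 × 1.090% = 1.397%; on $12,000,000 that is $167,640.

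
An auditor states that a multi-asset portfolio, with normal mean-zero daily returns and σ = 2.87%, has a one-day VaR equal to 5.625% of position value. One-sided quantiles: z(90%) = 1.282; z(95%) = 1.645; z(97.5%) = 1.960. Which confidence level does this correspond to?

97.5%

Implied z = VaR/σ = 5.625 / 2.87 = 1.960.
This matches z(97.5%) = 1.960.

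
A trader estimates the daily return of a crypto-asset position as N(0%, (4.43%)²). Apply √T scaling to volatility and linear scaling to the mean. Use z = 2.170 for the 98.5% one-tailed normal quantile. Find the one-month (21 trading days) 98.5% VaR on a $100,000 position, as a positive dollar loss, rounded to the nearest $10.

σ_{21d} = 4.43% × √21 = 20.301%.
VaR = 2.170 × 20.301% = 44.053%.
On $100,000: 0.44053 × $100,000 = $44,053.

$44,050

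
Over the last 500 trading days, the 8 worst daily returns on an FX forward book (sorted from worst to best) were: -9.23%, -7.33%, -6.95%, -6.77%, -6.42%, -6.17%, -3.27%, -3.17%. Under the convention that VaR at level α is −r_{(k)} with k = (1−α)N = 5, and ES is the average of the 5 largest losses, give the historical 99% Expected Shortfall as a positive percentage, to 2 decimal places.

7.34%

The 5 worst returns sum to -36.70%.
ES = −(-36.70%) / 5 = 7.34%.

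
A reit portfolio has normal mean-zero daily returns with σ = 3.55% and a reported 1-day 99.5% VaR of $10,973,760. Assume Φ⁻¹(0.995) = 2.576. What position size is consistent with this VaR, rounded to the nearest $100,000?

VaR as a fraction of value: z·σ = 2.576 × 3.55% = 9.1448%.
Position = $10,973,760 / 0.091448 = $120,000,000.

$120,000,000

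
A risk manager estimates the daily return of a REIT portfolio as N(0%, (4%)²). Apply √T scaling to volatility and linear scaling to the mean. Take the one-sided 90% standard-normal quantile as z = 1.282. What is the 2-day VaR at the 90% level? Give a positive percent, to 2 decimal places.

7.25%

σ_{2d} = 4% × √2 = 5.657%.
VaR = 1.282 × 5.657% = 7.252%.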